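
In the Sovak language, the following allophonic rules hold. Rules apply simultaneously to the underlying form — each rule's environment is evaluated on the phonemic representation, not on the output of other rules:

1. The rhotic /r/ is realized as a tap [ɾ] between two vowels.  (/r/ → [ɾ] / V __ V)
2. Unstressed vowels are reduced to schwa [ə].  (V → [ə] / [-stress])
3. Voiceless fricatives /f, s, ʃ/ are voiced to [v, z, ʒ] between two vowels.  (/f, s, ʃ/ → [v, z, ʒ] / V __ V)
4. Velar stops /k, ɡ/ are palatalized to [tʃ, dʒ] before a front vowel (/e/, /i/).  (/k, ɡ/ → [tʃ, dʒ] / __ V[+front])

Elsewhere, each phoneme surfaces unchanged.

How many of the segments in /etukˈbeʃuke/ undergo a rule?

Segments that undergo a rule: /e/ → [ə] (rule 2); /u/ → [ə] (rule 2); /ʃ/ → [ʒ] (rule 3); /u/ → [ə] (rule 2); /k/ → [tʃ] (rule 4); /e/ → [ə] (rule 2).
All other segments surface unchanged.

6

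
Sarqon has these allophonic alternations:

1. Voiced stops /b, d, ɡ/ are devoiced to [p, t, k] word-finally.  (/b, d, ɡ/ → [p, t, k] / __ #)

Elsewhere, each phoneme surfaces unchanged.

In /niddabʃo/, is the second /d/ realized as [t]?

No

/d/ (between /d/ and /a/) fails the environment for rule 1, so it stays [d].
The actual realization is [d], not [t].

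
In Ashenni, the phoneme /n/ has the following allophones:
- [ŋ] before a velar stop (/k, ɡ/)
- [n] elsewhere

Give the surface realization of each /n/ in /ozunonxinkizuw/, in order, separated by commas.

Occurrence 1 (position 4): no conditioning environment matches → elsewhere allophone [n].
Occurrence 2 (position 6): no conditioning environment matches → elsewhere allophone [n].
Occurrence 3 (position 9): before a velar stop → [ŋ].

[n], [n], [ŋ]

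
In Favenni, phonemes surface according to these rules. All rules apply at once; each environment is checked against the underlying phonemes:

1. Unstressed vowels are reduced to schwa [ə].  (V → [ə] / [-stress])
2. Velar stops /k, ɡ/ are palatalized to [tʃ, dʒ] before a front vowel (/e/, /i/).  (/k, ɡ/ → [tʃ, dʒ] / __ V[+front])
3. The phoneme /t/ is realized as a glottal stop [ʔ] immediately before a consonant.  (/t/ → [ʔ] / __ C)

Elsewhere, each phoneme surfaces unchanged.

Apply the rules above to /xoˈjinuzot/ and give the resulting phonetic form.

[xəˈjinəzət]

/x/ stays [x].
/o/ meets the environment for rule 1 (in an unstressed syllable) → [ə].
/j/ (between /o/ and /i/): no rule targets it → [j].
/i/ (between /j/ and /n/): rule 1 targets it, but not in an unstressed syllable → unchanged [i].
/n/ — not in any rule's target class → [n].
/u/ — between /n/ and /z/, in an unstressed syllable — surfaces as [ə] (rule 1).
/z/ (between /u/ and /o/): no rule targets it → [z].
/o/ (between /z/ and /t/) occurs in an unstressed syllable → [ə] by rule 1.
/t/ (word-final): rule 3 targets it, but not immediately before a consonant → unchanged [t].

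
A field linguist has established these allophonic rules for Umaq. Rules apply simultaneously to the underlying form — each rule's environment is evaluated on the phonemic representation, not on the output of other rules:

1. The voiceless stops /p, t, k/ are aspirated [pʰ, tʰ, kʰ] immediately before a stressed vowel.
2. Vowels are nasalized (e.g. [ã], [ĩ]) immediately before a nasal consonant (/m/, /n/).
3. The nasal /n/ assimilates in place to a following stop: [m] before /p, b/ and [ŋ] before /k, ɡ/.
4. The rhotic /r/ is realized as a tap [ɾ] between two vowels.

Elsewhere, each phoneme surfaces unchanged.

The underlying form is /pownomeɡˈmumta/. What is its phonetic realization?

[pownõmeɡˈmũmta]

/p/ (word-initial): rule 1 targets it, but not immediately before a stressed vowel → unchanged [p].
/o/ (between /p/ and /w/) fails the environment for rule 2, so it stays [o].
/w/ (between /o/ and /n/): no rule targets it → [w].
/n/ (between /w/ and /o/) is in the target of rule 3 but the environment (before a labial or velar stop) is not met → [n].
/o/ (between /n/ and /m/): before a nasal consonant, so rule 2 applies → [õ].
/m/ (between /o/ and /e/) is unaffected → [m].
/e/ (between /m/ and /ɡ/) is in the target of rule 2 but the environment (before a nasal consonant) is not met → [e].
/ɡ/ stays [ɡ].
/m/ (between /ɡ/ and /u/) is unaffected → [m].
/u/ — between /m/ and /m/, before a nasal consonant — surfaces as [ũ] (rule 2).
/m/ — not in any rule's target class → [m].
/t/ — between /m/ and /a/; rule 1 does not apply here → [t].
/a/ — word-final; rule 2 does not apply here → [a].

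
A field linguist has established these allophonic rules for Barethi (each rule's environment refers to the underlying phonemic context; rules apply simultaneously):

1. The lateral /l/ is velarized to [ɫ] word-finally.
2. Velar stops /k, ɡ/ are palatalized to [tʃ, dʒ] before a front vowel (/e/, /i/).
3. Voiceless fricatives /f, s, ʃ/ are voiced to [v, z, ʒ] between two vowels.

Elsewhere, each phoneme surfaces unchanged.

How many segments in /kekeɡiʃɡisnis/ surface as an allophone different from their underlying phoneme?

Segments that undergo a rule: /k/ → [tʃ] (rule 2); /k/ → [tʃ] (rule 2); /ɡ/ → [dʒ] (rule 2); /ɡ/ → [dʒ] (rule 2).
All other segments surface unchanged.

4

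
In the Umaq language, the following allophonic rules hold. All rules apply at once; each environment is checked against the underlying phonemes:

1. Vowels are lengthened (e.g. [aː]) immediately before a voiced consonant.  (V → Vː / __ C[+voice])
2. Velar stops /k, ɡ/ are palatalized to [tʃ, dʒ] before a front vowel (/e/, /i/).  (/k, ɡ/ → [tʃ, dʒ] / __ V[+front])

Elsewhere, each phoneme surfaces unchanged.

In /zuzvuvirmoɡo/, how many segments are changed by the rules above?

Segments that undergo a rule: /u/ → [uː] (rule 1); /u/ → [uː] (rule 1); /i/ → [iː] (rule 1); /o/ → [oː] (rule 1).
All other segments surface unchanged.

4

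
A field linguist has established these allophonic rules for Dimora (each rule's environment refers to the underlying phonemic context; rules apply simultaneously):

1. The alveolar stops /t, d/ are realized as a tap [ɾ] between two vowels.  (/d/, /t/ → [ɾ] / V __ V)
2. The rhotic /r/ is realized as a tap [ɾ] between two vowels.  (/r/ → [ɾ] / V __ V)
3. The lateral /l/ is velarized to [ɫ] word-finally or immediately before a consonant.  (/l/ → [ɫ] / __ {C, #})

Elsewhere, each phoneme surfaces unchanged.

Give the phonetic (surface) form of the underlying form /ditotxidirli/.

[diɾotxiɾirli]

/d/ (word-initial) fails the environment for rule 1, so it stays [d].
/t/ meets the environment for rule 1 (between two vowels) → [ɾ].
/t/ (between /o/ and /x/): rule 1 targets it, but not between two vowels → unchanged [t].
/d/ — between /i/ and /i/, between two vowels — surfaces as [ɾ] (rule 1).
/r/ (between /i/ and /l/) fails the environment for rule 2, so it stays [r].
/l/ (between /r/ and /i/) fails the environment for rule 3, so it stays [l].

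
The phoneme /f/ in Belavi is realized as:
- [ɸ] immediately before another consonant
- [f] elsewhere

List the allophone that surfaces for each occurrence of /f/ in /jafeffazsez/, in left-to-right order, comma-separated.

Occurrence 1 (position 3): no conditioning environment matches → elsewhere allophone [f].
Occurrence 2 (position 5): immediately before another consonant → [ɸ].
Occurrence 3 (position 6): no conditioning environment matches → elsewhere allophone [f].

[f], [ɸ], [f]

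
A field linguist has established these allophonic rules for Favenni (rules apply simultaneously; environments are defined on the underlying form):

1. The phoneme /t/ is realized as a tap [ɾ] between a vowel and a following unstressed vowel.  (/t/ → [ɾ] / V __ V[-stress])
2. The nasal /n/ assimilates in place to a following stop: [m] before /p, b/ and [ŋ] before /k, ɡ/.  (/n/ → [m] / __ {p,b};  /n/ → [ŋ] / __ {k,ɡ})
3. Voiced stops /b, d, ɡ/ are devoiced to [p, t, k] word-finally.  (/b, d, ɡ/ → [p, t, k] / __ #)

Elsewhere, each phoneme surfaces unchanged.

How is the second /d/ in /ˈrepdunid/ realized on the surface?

Rule 3 applies to /d/ (word-final: word-finally) → [t].

[t]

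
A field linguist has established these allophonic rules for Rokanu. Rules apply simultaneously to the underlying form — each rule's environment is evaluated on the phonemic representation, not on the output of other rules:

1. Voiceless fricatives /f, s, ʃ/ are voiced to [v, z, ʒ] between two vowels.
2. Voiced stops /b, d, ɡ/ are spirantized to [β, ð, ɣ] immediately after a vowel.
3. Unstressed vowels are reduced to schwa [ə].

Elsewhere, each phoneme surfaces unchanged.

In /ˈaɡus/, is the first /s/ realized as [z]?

No

/s/ — word-final; rule 1 does not apply here → [s].
The actual realization is [s], not [z].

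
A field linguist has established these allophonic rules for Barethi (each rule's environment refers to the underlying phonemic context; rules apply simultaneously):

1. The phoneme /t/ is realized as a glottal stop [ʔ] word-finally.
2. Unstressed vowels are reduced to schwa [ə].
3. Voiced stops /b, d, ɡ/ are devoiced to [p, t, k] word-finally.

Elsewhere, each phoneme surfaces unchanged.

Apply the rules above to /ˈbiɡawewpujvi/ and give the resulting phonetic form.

[ˈbiɡəwəwpəjvə]

/b/ (word-initial) is in the target of rule 3 but the environment (word-finally) is not met → [b].
/i/ (between /b/ and /ɡ/) is in the target of rule 2 but the environment (in an unstressed syllable) is not met → [i].
/ɡ/ (between /i/ and /a/): rule 3 targets it, but not word-finally → unchanged [ɡ].
/a/ — between /ɡ/ and /w/, in an unstressed syllable — surfaces as [ə] (rule 2).
/w/ — not in any rule's target class → [w].
/e/ (between /w/ and /w/) occurs in an unstressed syllable → [ə] by rule 2.
/w/ — not in any rule's target class → [w].
/p/ (between /w/ and /u/) is unaffected → [p].
/u/ (between /p/ and /j/) occurs in an unstressed syllable → [ə] by rule 2.
/j/ — not in any rule's target class → [j].
/v/ (between /j/ and /i/) is unaffected → [v].
/i/ (word-final): in an unstressed syllable, so rule 2 applies → [ə].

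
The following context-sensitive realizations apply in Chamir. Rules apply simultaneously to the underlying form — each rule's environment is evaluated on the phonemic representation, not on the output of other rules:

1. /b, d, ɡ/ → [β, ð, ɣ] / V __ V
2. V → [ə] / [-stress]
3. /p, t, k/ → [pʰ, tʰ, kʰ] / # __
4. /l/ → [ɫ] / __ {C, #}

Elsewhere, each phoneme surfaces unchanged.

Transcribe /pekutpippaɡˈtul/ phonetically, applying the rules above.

[pʰəkətpəppəɡˈtuɫ]

/p/ — word-initial, word-initially — surfaces as [pʰ] (rule 3).
/e/ (between /p/ and /k/): in an unstressed syllable, so rule 2 applies → [ə].
/k/ (between /e/ and /u/): rule 3 targets it, but not word-initially → unchanged [k].
/u/ (between /k/ and /t/): in an unstressed syllable, so rule 2 applies → [ə].
/t/ (between /u/ and /p/) is in the target of rule 3 but the environment (word-initially) is not met → [t].
/p/ (between /t/ and /i/): rule 3 targets it, but not word-initially → unchanged [p].
Rule 2 applies to /i/ (between /p/ and /p/: in an unstressed syllable) → [ə].
/p/ (between /i/ and /p/) is in the target of rule 3 but the environment (word-initially) is not met → [p].
/p/ — between /p/ and /a/; rule 3 does not apply here → [p].
/a/ meets the environment for rule 2 (in an unstressed syllable) → [ə].
/ɡ/ (between /a/ and /t/) fails the environment for rule 1, so it stays [ɡ].
/t/ — between /ɡ/ and /u/; rule 3 does not apply here → [t].
/u/ (between /t/ and /l/) is in the target of rule 2 but the environment (in an unstressed syllable) is not met → [u].
Rule 4 applies to /l/ (word-final: word-finally or immediately before a consonant) → [ɫ].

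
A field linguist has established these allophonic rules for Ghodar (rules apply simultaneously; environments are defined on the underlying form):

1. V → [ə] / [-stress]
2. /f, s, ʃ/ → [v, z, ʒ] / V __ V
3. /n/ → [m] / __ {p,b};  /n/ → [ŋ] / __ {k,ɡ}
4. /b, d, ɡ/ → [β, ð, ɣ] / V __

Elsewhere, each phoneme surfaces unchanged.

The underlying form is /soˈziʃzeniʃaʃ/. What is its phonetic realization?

[səˈziʃzənəʒəʃ]

/s/ (word-initial) is in the target of rule 2 but the environment (between two vowels) is not met → [s].
/o/ — between /s/ and /z/, in an unstressed syllable — surfaces as [ə] (rule 1).
/z/ (between /o/ and /i/): no rule targets it → [z].
/i/ (between /z/ and /ʃ/) is in the target of rule 1 but the environment (in an unstressed syllable) is not met → [i].
/ʃ/ (between /i/ and /z/) is in the target of rule 2 but the environment (between two vowels) is not met → [ʃ].
/z/ (between /ʃ/ and /e/): no rule targets it → [z].
/e/ — between /z/ and /n/, in an unstressed syllable — surfaces as [ə] (rule 1).
/n/ — between /e/ and /i/; rule 3 does not apply here → [n].
Rule 1 applies to /i/ (between /n/ and /ʃ/: in an unstressed syllable) → [ə].
Rule 2 applies to /ʃ/ (between /i/ and /a/: between two vowels) → [ʒ].
/a/ (between /ʃ/ and /ʃ/): in an unstressed syllable, so rule 1 applies → [ə].
/ʃ/ (word-final) is in the target of rule 2 but the environment (between two vowels) is not met → [ʃ].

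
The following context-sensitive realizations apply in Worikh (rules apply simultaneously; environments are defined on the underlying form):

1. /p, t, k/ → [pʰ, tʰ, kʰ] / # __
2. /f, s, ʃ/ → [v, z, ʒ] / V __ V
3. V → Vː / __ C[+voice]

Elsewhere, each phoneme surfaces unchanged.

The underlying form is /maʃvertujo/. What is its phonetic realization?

[maʃveːrtuːjo]

/m/ — not in any rule's target class → [m].
/a/ — between /m/ and /ʃ/; rule 3 does not apply here → [a].
/ʃ/ (between /a/ and /v/) fails the environment for rule 2, so it stays [ʃ].
/v/ — not in any rule's target class → [v].
/e/ (between /v/ and /r/) occurs before a voiced consonant → [eː] by rule 3.
/r/ — not in any rule's target class → [r].
/t/ (between /r/ and /u/) is in the target of rule 1 but the environment (word-initially) is not met → [t].
/u/ meets the environment for rule 3 (before a voiced consonant) → [uː].
/j/ (between /u/ and /o/) is unaffected → [j].
/o/ (word-final): rule 3 targets it, but not before a voiced consonant → unchanged [o].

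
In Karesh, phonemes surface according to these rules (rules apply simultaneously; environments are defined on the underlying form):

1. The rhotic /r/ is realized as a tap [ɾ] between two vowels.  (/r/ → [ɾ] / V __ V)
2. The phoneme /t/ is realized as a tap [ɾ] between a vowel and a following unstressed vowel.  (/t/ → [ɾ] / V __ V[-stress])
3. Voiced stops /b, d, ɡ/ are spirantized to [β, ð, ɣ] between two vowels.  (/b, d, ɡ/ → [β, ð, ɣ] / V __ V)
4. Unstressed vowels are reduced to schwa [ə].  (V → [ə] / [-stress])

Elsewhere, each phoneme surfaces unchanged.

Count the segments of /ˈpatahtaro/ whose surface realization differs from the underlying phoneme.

Segments that undergo a rule: /t/ → [ɾ] (rule 2); /a/ → [ə] (rule 4); /a/ → [ə] (rule 4); /r/ → [ɾ] (rule 1); /o/ → [ə] (rule 4).
All other segments surface unchanged.

5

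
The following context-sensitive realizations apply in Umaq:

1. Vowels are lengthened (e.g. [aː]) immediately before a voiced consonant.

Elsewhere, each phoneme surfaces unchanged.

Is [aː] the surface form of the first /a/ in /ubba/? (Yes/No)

No

/a/ (word-final): rule 1 targets it, but not before a voiced consonant → unchanged [a].
The actual realization is [a], not [aː].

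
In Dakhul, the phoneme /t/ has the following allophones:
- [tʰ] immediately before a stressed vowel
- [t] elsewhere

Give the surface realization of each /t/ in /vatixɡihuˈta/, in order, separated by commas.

[t], [tʰ]

Occurrence 1 (position 3): no conditioning environment matches → elsewhere allophone [t].
Occurrence 2 (position 10): immediately before a stressed vowel → [tʰ].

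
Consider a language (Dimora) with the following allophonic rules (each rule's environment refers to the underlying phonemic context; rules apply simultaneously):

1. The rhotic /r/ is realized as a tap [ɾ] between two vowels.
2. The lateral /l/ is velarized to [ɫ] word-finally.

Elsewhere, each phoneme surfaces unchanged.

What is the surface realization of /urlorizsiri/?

[urloɾizsiɾi]

/u/ (word-initial) is unaffected → [u].
/r/ (between /u/ and /l/) is in the target of rule 1 but the environment (between two vowels) is not met → [r].
/l/ (between /r/ and /o/): rule 2 targets it, but not word-finally → unchanged [l].
/o/ — not in any rule's target class → [o].
Rule 1 applies to /r/ (between /o/ and /i/: between two vowels) → [ɾ].
/i/ (between /r/ and /z/): no rule targets it → [i].
/z/ (between /i/ and /s/) is unaffected → [z].
/s/ — not in any rule's target class → [s].
/i/ (between /s/ and /r/) is unaffected → [i].
/r/ (between /i/ and /i/): between two vowels, so rule 1 applies → [ɾ].
/i/ (word-final): no rule targets it → [i].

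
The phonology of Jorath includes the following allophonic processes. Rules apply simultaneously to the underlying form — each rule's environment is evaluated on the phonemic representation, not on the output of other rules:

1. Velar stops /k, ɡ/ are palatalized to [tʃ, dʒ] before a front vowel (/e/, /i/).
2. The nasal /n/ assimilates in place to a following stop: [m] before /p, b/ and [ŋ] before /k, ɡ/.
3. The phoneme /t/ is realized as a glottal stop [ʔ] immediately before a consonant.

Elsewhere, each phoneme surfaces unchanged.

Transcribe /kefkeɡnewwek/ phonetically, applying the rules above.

[tʃeftʃeɡnewwek]

/k/ (word-initial): before a front vowel, so rule 1 applies → [tʃ].
/e/ (between /k/ and /f/): no rule targets it → [e].
/f/ — not in any rule's target class → [f].
/k/ (between /f/ and /e/): before a front vowel, so rule 1 applies → [tʃ].
/e/ (between /k/ and /ɡ/) is unaffected → [e].
/ɡ/ (between /e/ and /n/) fails the environment for rule 1, so it stays [ɡ].
/n/ — between /ɡ/ and /e/; rule 2 does not apply here → [n].
/e/ (between /n/ and /w/) is unaffected → [e].
/w/ — not in any rule's target class → [w].
/w/ — not in any rule's target class → [w].
/e/ (between /w/ and /k/) is unaffected → [e].
/k/ — word-final; rule 1 does not apply here → [k].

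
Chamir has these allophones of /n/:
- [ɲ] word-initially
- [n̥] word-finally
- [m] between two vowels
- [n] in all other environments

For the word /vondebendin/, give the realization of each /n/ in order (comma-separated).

[n], [n], [n̥]

Occurrence 1 (position 3): no conditioning environment matches → elsewhere allophone [n].
Occurrence 2 (position 8): no conditioning environment matches → elsewhere allophone [n].
Occurrence 3 (position 11): word-finally → [n̥].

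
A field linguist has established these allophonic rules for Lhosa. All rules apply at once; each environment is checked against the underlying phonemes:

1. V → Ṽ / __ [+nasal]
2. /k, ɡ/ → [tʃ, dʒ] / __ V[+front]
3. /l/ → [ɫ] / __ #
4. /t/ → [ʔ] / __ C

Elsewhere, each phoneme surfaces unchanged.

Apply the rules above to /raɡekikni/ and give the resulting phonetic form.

[radʒetʃikni]

/r/ (word-initial): no rule targets it → [r].
/a/ (between /r/ and /ɡ/) is in the target of rule 1 but the environment (before a nasal consonant) is not met → [a].
/ɡ/ (between /a/ and /e/) occurs before a front vowel → [dʒ] by rule 2.
/e/ (between /ɡ/ and /k/) is in the target of rule 1 but the environment (before a nasal consonant) is not met → [e].
/k/ (between /e/ and /i/) occurs before a front vowel → [tʃ] by rule 2.
/i/ (between /k/ and /k/): rule 1 targets it, but not before a nasal consonant → unchanged [i].
/k/ (between /i/ and /n/) is in the target of rule 2 but the environment (before a front vowel) is not met → [k].
/n/ — not in any rule's target class → [n].
/i/ (word-final) fails the environment for rule 1, so it stays [i].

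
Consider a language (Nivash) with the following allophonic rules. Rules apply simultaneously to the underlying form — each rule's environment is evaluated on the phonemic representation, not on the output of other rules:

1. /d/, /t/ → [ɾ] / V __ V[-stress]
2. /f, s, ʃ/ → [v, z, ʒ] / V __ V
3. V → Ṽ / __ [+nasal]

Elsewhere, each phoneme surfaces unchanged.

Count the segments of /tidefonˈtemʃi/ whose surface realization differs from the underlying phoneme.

4

Segments that undergo a rule: /d/ → [ɾ] (rule 1); /f/ → [v] (rule 2); /o/ → [õ] (rule 3); /e/ → [ẽ] (rule 3).
All other segments surface unchanged.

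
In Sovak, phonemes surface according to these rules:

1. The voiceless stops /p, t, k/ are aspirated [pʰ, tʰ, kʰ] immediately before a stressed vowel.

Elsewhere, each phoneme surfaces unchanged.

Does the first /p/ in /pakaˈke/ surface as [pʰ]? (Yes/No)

/p/ (word-initial): rule 1 targets it, but not immediately before a stressed vowel → unchanged [p].
The actual realization is [p], not [pʰ].

No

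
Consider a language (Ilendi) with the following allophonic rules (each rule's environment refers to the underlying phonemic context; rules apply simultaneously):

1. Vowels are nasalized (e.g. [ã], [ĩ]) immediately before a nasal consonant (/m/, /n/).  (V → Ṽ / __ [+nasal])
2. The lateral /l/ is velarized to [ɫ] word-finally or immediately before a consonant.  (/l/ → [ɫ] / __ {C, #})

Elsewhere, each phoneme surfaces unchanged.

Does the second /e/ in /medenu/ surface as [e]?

No

Rule 1 applies to /e/ (between /d/ and /n/: before a nasal consonant) → [ẽ].
The actual realization is [ẽ], not [e].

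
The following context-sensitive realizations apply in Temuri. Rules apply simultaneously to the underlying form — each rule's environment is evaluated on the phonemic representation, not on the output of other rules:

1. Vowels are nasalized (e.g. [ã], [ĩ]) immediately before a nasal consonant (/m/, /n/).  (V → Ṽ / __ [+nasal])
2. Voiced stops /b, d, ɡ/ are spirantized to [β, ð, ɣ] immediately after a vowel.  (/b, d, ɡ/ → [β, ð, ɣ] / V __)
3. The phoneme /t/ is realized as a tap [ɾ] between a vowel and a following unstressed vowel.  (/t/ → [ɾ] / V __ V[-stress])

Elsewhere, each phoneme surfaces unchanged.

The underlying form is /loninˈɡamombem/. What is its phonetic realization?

[lõnĩnˈɡãmõmbẽm]

/l/ (word-initial): no rule targets it → [l].
/o/ (between /l/ and /n/) occurs before a nasal consonant → [õ] by rule 1.
/n/ (between /o/ and /i/): no rule targets it → [n].
/i/ meets the environment for rule 1 (before a nasal consonant) → [ĩ].
/n/ stays [n].
/ɡ/ (between /n/ and /a/) fails the environment for rule 2, so it stays [ɡ].
/a/ (between /ɡ/ and /m/) occurs before a nasal consonant → [ã] by rule 1.
/m/ — not in any rule's target class → [m].
/o/ — between /m/ and /m/, before a nasal consonant — surfaces as [õ] (rule 1).
/m/ (between /o/ and /b/) is unaffected → [m].
/b/ (between /m/ and /e/) is in the target of rule 2 but the environment (immediately after a vowel) is not met → [b].
/e/ — between /b/ and /m/, before a nasal consonant — surfaces as [ẽ] (rule 1).
/m/ (word-final) is unaffected → [m].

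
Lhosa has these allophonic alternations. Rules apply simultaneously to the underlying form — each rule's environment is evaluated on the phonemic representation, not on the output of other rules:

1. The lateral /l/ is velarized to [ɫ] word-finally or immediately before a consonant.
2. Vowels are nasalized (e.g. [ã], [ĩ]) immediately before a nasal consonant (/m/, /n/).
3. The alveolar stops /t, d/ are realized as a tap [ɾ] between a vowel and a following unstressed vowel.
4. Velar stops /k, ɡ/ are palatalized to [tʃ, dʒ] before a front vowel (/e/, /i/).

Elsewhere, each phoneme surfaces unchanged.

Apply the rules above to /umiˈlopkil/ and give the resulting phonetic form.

/u/ meets the environment for rule 2 (before a nasal consonant) → [ũ].
/m/ stays [m].
/i/ (between /m/ and /l/): rule 2 targets it, but not before a nasal consonant → unchanged [i].
/l/ (between /i/ and /o/): rule 1 targets it, but not word-finally or immediately before a consonant → unchanged [l].
/o/ (between /l/ and /p/) is in the target of rule 2 but the environment (before a nasal consonant) is not met → [o].
/p/ — not in any rule's target class → [p].
/k/ meets the environment for rule 4 (before a front vowel) → [tʃ].
/i/ (between /k/ and /l/) fails the environment for rule 2, so it stays [i].
/l/ (word-final): word-finally or immediately before a consonant, so rule 1 applies → [ɫ].

[ũmiˈloptʃiɫ]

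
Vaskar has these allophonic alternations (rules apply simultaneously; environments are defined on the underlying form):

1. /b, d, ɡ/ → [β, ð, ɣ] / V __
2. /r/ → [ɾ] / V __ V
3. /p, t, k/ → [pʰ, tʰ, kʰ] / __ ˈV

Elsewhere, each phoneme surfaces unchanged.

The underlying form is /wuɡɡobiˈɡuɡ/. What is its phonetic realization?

/ɡ/ (between /u/ and /ɡ/): immediately after a vowel, so rule 1 applies → [ɣ].
/ɡ/ (between /ɡ/ and /o/): rule 1 targets it, but not immediately after a vowel → unchanged [ɡ].
/b/ (between /o/ and /i/) occurs immediately after a vowel → [β] by rule 1.
Rule 1 applies to /ɡ/ (between /i/ and /u/: immediately after a vowel) → [ɣ].
Rule 1 applies to /ɡ/ (word-final: immediately after a vowel) → [ɣ].

[wuɣɡoβiˈɣuɣ]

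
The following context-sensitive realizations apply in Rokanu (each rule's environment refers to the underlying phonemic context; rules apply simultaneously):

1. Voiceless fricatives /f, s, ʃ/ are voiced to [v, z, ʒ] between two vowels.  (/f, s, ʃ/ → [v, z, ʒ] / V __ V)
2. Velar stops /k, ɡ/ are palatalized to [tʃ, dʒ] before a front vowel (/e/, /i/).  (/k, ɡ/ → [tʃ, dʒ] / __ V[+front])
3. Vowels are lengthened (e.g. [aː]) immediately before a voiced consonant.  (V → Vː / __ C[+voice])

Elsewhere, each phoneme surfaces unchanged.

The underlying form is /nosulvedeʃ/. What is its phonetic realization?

[nozuːlveːdeʃ]

/o/ (between /n/ and /s/) is in the target of rule 3 but the environment (before a voiced consonant) is not met → [o].
/s/ (between /o/ and /u/): between two vowels, so rule 1 applies → [z].
/u/ (between /s/ and /l/): before a voiced consonant, so rule 3 applies → [uː].
/e/ — between /v/ and /d/, before a voiced consonant — surfaces as [eː] (rule 3).
/e/ (between /d/ and /ʃ/) fails the environment for rule 3, so it stays [e].
/ʃ/ — word-final; rule 1 does not apply here → [ʃ].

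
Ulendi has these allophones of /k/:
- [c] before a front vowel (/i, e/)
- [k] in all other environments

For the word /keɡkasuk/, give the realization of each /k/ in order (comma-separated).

[c], [k], [k]

Occurrence 1 (position 1): before a front vowel → [c].
Occurrence 2 (position 4): no conditioning environment matches → elsewhere allophone [k].
Occurrence 3 (position 8): no conditioning environment matches → elsewhere allophone [k].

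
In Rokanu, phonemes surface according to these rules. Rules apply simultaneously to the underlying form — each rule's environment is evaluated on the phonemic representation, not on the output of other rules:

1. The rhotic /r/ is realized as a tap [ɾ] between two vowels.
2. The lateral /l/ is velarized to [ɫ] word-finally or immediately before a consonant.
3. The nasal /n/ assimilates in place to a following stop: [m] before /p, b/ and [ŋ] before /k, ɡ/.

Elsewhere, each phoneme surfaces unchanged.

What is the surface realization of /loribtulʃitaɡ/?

[loɾibtuɫʃitaɡ]

/l/ (word-initial): rule 2 targets it, but not word-finally or immediately before a consonant → unchanged [l].
/o/ (between /l/ and /r/) is unaffected → [o].
Rule 1 applies to /r/ (between /o/ and /i/: between two vowels) → [ɾ].
/i/ (between /r/ and /b/) is unaffected → [i].
/b/ stays [b].
/t/ (between /b/ and /u/): no rule targets it → [t].
/u/ (between /t/ and /l/): no rule targets it → [u].
Rule 2 applies to /l/ (between /u/ and /ʃ/: word-finally or immediately before a consonant) → [ɫ].
/ʃ/ (between /l/ and /i/): no rule targets it → [ʃ].
/i/ (between /ʃ/ and /t/): no rule targets it → [i].
/t/ stays [t].
/a/ (between /t/ and /ɡ/): no rule targets it → [a].
/ɡ/ (word-final): no rule targets it → [ɡ].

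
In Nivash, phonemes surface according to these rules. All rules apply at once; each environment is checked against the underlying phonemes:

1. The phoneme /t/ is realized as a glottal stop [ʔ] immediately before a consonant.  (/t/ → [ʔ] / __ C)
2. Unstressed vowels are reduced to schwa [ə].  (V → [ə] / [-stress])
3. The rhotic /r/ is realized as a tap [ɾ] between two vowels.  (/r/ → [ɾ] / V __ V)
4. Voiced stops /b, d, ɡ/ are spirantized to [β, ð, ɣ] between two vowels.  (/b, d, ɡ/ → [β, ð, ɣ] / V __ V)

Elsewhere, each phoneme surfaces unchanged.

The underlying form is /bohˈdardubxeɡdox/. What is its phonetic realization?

/b/ — word-initial; rule 4 does not apply here → [b].
/o/ (between /b/ and /h/): in an unstressed syllable, so rule 2 applies → [ə].
/d/ (between /h/ and /a/): rule 4 targets it, but not between two vowels → unchanged [d].
/a/ (between /d/ and /r/) is in the target of rule 2 but the environment (in an unstressed syllable) is not met → [a].
/r/ (between /a/ and /d/) fails the environment for rule 3, so it stays [r].
/d/ (between /r/ and /u/) is in the target of rule 4 but the environment (between two vowels) is not met → [d].
/u/ (between /d/ and /b/) occurs in an unstressed syllable → [ə] by rule 2.
/b/ (between /u/ and /x/) is in the target of rule 4 but the environment (between two vowels) is not met → [b].
/e/ meets the environment for rule 2 (in an unstressed syllable) → [ə].
/ɡ/ (between /e/ and /d/) fails the environment for rule 4, so it stays [ɡ].
/d/ — between /ɡ/ and /o/; rule 4 does not apply here → [d].
/o/ — between /d/ and /x/, in an unstressed syllable — surfaces as [ə] (rule 2).

[bəhˈdardəbxəɡdəx]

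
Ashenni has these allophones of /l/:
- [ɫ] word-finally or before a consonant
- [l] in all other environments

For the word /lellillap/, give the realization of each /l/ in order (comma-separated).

Occurrence 1 (position 1): no conditioning environment matches → elsewhere allophone [l].
Occurrence 2 (position 3): word-finally or before a consonant → [ɫ].
Occurrence 3 (position 4): no conditioning environment matches → elsewhere allophone [l].
Occurrence 4 (position 6): word-finally or before a consonant → [ɫ].
Occurrence 5 (position 7): no conditioning environment matches → elsewhere allophone [l].

[l], [ɫ], [l], [ɫ], [l]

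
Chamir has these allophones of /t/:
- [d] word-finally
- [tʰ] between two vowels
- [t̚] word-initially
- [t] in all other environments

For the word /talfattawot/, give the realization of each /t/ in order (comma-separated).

Occurrence 1 (position 1): word-initially → [t̚].
Occurrence 2 (position 6): no conditioning environment matches → elsewhere allophone [t].
Occurrence 3 (position 7): no conditioning environment matches → elsewhere allophone [t].
Occurrence 4 (position 11): word-finally → [d].

[t̚], [t], [t], [d]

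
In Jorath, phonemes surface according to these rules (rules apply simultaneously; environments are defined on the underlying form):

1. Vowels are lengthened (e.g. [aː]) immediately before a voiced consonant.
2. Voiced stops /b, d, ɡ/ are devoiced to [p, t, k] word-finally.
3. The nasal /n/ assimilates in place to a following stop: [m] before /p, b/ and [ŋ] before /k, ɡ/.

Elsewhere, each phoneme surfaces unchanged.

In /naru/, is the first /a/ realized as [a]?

No

/a/ (between /n/ and /r/): before a voiced consonant, so rule 1 applies → [aː].
The actual realization is [aː], not [a].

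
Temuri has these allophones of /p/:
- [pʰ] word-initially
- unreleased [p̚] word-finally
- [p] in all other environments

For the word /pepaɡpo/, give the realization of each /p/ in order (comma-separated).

[pʰ], [p], [p]

Occurrence 1 (position 1): word-initially → [pʰ].
Occurrence 2 (position 3): no conditioning environment matches → elsewhere allophone [p].
Occurrence 3 (position 6): no conditioning environment matches → elsewhere allophone [p].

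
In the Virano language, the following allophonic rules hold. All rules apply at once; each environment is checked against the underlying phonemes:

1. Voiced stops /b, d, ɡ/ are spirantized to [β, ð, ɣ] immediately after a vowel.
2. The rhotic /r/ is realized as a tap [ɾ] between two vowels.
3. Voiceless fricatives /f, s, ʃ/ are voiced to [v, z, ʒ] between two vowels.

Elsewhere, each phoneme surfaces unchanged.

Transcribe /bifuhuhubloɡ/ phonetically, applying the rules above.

/b/ — word-initial; rule 1 does not apply here → [b].
/i/ (between /b/ and /f/) is unaffected → [i].
/f/ (between /i/ and /u/) occurs between two vowels → [v] by rule 3.
/u/ — not in any rule's target class → [u].
/h/ — not in any rule's target class → [h].
/u/ (between /h/ and /h/) is unaffected → [u].
/h/ stays [h].
/u/ — not in any rule's target class → [u].
/b/ (between /u/ and /l/) occurs immediately after a vowel → [β] by rule 1.
/l/ (between /b/ and /o/) is unaffected → [l].
/o/ stays [o].
/ɡ/ (word-final): immediately after a vowel, so rule 1 applies → [ɣ].

[bivuhuhuβloɣ]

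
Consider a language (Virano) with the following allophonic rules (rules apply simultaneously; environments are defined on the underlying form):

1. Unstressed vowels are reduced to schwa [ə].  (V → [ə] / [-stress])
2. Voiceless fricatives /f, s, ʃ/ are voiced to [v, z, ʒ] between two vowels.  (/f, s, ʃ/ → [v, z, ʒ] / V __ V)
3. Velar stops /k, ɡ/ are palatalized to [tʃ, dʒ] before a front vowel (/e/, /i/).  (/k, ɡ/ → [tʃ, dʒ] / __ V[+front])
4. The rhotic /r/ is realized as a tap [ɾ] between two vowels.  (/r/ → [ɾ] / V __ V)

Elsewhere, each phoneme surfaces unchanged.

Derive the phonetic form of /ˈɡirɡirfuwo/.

/ɡ/ — word-initial, before a front vowel — surfaces as [dʒ] (rule 3).
/i/ (between /ɡ/ and /r/) is in the target of rule 1 but the environment (in an unstressed syllable) is not met → [i].
/r/ (between /i/ and /ɡ/): rule 4 targets it, but not between two vowels → unchanged [r].
/ɡ/ — between /r/ and /i/, before a front vowel — surfaces as [dʒ] (rule 3).
/i/ meets the environment for rule 1 (in an unstressed syllable) → [ə].
/r/ (between /i/ and /f/): rule 4 targets it, but not between two vowels → unchanged [r].
/f/ (between /r/ and /u/): rule 2 targets it, but not between two vowels → unchanged [f].
/u/ (between /f/ and /w/) occurs in an unstressed syllable → [ə] by rule 1.
/w/ (between /u/ and /o/) is unaffected → [w].
Rule 1 applies to /o/ (word-final: in an unstressed syllable) → [ə].

[ˈdʒirdʒərfəwə]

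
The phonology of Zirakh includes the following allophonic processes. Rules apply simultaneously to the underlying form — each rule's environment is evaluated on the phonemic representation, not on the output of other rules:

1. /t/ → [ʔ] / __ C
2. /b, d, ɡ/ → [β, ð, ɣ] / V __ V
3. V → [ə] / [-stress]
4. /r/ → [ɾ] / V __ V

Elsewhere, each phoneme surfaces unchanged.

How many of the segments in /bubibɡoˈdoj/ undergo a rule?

Segments that undergo a rule: /u/ → [ə] (rule 3); /b/ → [β] (rule 2); /i/ → [ə] (rule 3); /o/ → [ə] (rule 3); /d/ → [ð] (rule 2).
All other segments surface unchanged.

5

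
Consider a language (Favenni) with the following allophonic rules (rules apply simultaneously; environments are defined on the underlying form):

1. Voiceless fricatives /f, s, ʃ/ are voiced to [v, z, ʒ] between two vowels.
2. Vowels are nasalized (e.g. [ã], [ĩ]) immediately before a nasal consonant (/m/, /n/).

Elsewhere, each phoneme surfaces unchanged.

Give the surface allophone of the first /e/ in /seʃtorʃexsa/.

/e/ (between /s/ and /ʃ/): rule 2 targets it, but not before a nasal consonant → unchanged [e].

[e]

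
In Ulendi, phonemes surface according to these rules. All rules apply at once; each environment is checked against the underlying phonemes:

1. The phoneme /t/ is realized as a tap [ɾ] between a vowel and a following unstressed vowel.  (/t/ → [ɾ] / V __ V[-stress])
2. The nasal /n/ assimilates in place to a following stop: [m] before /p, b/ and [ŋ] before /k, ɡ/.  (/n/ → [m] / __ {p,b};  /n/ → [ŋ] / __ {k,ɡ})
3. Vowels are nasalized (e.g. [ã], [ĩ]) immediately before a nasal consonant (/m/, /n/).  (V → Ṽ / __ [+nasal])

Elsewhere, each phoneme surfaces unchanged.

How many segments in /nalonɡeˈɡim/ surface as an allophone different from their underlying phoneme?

Segments that undergo a rule: /o/ → [õ] (rule 3); /n/ → [ŋ] (rule 2); /i/ → [ĩ] (rule 3).
All other segments surface unchanged.

3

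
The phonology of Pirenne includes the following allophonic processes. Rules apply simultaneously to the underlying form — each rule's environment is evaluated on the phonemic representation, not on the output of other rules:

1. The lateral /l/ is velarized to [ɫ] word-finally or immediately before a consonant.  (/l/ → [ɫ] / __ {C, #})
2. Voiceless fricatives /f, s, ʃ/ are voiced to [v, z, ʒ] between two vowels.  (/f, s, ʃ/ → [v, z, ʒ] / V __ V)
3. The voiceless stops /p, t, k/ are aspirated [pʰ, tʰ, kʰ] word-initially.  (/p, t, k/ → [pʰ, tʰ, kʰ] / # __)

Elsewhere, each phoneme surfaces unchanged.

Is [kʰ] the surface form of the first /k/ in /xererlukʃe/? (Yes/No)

/k/ (between /u/ and /ʃ/) fails the environment for rule 3, so it stays [k].
The actual realization is [k], not [kʰ].

No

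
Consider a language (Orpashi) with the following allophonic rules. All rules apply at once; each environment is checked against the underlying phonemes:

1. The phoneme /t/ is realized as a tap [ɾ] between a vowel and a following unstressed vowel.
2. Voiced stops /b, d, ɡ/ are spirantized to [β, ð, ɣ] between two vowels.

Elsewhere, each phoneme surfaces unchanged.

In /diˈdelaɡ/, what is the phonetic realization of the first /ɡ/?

[ɡ]

/ɡ/ (word-final) fails the environment for rule 2, so it stays [ɡ].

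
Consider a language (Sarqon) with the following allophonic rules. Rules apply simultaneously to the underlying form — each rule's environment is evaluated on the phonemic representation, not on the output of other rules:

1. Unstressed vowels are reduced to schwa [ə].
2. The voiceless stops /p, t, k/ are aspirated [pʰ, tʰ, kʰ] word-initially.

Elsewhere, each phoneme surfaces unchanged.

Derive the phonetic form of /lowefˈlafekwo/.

[ləwəfˈlafəkwə]

/l/ (word-initial): no rule targets it → [l].
/o/ meets the environment for rule 1 (in an unstressed syllable) → [ə].
/w/ stays [w].
/e/ (between /w/ and /f/) occurs in an unstressed syllable → [ə] by rule 1.
/f/ — not in any rule's target class → [f].
/l/ — not in any rule's target class → [l].
/a/ (between /l/ and /f/): rule 1 targets it, but not in an unstressed syllable → unchanged [a].
/f/ — not in any rule's target class → [f].
/e/ (between /f/ and /k/): in an unstressed syllable, so rule 1 applies → [ə].
/k/ (between /e/ and /w/) fails the environment for rule 2, so it stays [k].
/w/ (between /k/ and /o/) is unaffected → [w].
/o/ (word-final): in an unstressed syllable, so rule 1 applies → [ə].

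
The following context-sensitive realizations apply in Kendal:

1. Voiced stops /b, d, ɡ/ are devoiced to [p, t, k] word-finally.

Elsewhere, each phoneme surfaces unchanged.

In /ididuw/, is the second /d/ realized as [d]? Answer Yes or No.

/d/ (between /i/ and /u/) fails the environment for rule 1, so it stays [d].
The actual realization is [d], which matches [d].

Yes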